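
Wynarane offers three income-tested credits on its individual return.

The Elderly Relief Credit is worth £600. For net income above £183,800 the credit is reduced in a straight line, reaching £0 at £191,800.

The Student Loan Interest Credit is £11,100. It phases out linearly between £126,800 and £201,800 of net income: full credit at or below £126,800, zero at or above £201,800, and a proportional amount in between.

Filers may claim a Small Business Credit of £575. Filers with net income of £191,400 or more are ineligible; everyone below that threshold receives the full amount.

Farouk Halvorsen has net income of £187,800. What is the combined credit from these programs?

Elderly Relief Credit: £187,800 is £4,000 into a £8,000 phase-out range, leaving 4,000/8,000 of the credit: £600 × 4,000/8,000 = £300.
Student Loan Interest Credit: £187,800 is £61,000 into a £75,000 phase-out range, leaving 14,000/75,000 of the credit: £11,100 × 14,000/75,000 = £2,072.
Small Business Credit: £187,800 is below the £191,400 cutoff, so the full £575 applies.
Total: £300 + £2,072 + £575 = £2,947.

£2,947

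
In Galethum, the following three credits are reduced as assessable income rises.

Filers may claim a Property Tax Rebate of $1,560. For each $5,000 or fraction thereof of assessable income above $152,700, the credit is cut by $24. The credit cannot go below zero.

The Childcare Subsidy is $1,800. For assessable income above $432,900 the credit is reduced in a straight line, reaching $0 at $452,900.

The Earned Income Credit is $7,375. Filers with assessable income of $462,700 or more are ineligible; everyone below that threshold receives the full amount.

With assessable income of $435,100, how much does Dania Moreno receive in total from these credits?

Property Tax Rebate: income exceeds $152,700 by $282,400, which is 57 full-or-partial $5,000 increments; reduction = 57 × $24 = $1,368, leaving $192.
Childcare Subsidy: $435,100 is $2,200 into a $20,000 phase-out range, leaving 17,800/20,000 of the credit: $1,800 × 17,800/20,000 = $1,602.
Earned Income Credit: $435,100 is below the $462,700 cutoff, so the full $7,375 applies.
Total: $192 + $1,602 + $7,375 = $9,169.

$9,169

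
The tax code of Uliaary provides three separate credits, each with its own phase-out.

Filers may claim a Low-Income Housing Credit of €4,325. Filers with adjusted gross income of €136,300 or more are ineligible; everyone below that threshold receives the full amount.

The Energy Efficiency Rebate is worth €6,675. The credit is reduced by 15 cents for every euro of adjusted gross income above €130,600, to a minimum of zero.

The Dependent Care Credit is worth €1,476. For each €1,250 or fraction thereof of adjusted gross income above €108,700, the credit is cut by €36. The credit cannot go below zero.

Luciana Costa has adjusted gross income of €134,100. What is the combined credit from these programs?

Low-Income Housing Credit: €134,100 is below the €136,300 cutoff, so the full €4,325 applies.
Energy Efficiency Rebate: 15% of the €3,500 excess over €130,600 is €525; credit = €6,675 − €525 = €6,150.
Dependent Care Credit: income exceeds €108,700 by €25,400, which is 21 full-or-partial €1,250 increments; reduction = 21 × €36 = €756, leaving €720.
Total: €4,325 + €6,150 + €720 = €11,195.

€11,195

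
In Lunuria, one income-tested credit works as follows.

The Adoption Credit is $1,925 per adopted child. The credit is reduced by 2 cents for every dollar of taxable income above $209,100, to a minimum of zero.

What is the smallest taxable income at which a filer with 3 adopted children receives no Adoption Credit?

$497,850

Full credit = 3 × $1,925 = $5,775.
The credit falls by 2% of each dollar above $209,100, so it reaches zero when the excess is $5,775 / 2% = $288,750: income = $209,100 + $288,750 = $497,850.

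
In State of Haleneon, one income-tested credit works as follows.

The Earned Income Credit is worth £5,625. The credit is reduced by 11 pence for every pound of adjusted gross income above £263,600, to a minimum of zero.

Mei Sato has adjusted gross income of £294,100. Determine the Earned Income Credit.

Earned Income Credit: 11% of the £30,500 excess over £263,600 is £3,355; credit = £5,625 − £3,355 = £2,270.

£2,270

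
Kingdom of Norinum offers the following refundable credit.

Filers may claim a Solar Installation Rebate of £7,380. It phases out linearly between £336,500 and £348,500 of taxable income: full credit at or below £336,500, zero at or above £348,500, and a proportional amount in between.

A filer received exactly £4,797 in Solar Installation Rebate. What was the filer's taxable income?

£340,700

£4,797 is 4,797/7,380 of the full £7,380, so 2,583/7,380 of the £12,000 range has been used: income = £336,500 + £12,000 × 2,583/7,380 = £340,700.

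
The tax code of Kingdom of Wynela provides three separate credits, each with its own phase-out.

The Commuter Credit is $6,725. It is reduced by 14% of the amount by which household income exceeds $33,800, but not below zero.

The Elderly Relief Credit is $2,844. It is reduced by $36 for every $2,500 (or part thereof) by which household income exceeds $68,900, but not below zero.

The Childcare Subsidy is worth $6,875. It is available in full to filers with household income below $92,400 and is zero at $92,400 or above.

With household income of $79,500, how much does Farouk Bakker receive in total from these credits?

$9,866

Commuter Credit: 14% of the $45,700 excess over $33,800 is $6,398; credit = $6,725 − $6,398 = $327.
Elderly Relief Credit: income exceeds $68,900 by $10,600, which is 5 full-or-partial $2,500 increments; reduction = 5 × $36 = $180, leaving $2,664.
Childcare Subsidy: $79,500 is below the $92,400 cutoff, so the full $6,875 applies.
Total: $327 + $2,664 + $6,875 = $9,866.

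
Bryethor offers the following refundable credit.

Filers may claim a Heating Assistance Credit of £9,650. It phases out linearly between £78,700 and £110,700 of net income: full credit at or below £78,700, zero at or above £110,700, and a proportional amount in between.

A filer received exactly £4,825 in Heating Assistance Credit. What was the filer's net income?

£94,700

£4,825 is 4,825/9,650 of the full £9,650, so 4,825/9,650 of the £32,000 range has been used: income = £78,700 + £32,000 × 4,825/9,650 = £94,700.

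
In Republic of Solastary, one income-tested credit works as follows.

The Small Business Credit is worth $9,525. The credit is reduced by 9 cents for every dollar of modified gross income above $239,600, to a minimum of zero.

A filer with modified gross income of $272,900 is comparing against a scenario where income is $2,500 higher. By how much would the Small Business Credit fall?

$225

At $272,900 — 9% of the $33,300 excess over $239,600 is $2,997; credit = $9,525 − $2,997 = $6,528.
At $275,400 — 9% of the $35,800 excess over $239,600 is $3,222; credit = $9,525 − $3,222 = $6,303.
Lost: $6,528 − $6,303 = $225.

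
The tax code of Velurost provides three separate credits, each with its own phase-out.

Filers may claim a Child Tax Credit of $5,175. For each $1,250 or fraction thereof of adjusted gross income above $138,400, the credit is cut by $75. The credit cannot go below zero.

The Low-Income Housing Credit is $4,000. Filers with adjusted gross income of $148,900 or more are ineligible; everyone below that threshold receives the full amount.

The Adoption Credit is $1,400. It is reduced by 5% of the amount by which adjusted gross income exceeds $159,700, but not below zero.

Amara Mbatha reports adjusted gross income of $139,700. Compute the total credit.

$10,425

Child Tax Credit: income exceeds $138,400 by $1,300, which is 2 full-or-partial $1,250 increments; reduction = 2 × $75 = $150, leaving $5,025.
Low-Income Housing Credit: $139,700 is below the $148,900 cutoff, so the full $4,000 applies.
Adoption Credit: $139,700 is at or below the $159,700 threshold, so the full $1,400 applies.
Total: $5,025 + $4,000 + $1,400 = $10,425.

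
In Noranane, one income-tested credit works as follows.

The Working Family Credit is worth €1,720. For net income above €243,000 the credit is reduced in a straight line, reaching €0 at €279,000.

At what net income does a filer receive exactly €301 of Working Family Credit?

€272,700

€301 is 301/1,720 of the full €1,720, so 1,419/1,720 of the €36,000 range has been used: income = €243,000 + €36,000 × 1,419/1,720 = €272,700.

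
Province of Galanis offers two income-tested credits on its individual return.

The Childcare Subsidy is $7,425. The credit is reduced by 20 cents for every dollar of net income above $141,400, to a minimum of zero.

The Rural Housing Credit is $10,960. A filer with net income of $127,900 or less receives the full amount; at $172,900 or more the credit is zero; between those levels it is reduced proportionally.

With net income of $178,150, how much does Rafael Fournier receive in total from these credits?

Childcare Subsidy: 20% of the $36,750 excess over $141,400 is $7,350; credit = $7,425 − $7,350 = $75.
Rural Housing Credit: $178,150 is at or above $172,900, so the credit is $0.
Total: $75 + $0 = $75.

$75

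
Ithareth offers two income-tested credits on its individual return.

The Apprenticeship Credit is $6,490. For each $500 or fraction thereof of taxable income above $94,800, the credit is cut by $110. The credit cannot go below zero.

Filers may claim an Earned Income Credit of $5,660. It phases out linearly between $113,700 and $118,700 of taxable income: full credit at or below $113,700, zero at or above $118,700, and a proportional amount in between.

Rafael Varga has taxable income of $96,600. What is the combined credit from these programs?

$11,710

Apprenticeship Credit: income exceeds $94,800 by $1,800, which is 4 full-or-partial $500 increments; reduction = 4 × $110 = $440, leaving $6,050.
Earned Income Credit: $96,600 is at or below the $113,700 threshold, so the full $5,660 applies.
Total: $6,050 + $5,660 = $11,710.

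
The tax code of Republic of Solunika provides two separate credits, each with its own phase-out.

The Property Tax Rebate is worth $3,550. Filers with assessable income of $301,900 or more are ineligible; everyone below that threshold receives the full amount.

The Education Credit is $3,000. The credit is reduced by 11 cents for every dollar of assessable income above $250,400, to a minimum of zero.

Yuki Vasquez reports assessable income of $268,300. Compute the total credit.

$4,581

Property Tax Rebate: $268,300 is below the $301,900 cutoff, so the full $3,550 applies.
Education Credit: 11% of the $17,900 excess over $250,400 is $1,969; credit = $3,000 − $1,969 = $1,031.
Total: $3,550 + $1,031 = $4,581.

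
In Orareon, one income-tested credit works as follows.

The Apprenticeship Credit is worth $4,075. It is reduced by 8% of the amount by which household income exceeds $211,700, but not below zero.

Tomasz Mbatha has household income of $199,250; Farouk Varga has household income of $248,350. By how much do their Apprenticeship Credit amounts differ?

$2,932

Tomasz ($199,250): Apprenticeship Credit: $199,250 is at or below the $211,700 threshold, so the full $4,075 applies.
Farouk ($248,350): Apprenticeship Credit: 8% of the $36,650 excess over $211,700 is $2,932; credit = $4,075 − $2,932 = $1,143.
Difference: |$4,075 − $1,143| = $2,932.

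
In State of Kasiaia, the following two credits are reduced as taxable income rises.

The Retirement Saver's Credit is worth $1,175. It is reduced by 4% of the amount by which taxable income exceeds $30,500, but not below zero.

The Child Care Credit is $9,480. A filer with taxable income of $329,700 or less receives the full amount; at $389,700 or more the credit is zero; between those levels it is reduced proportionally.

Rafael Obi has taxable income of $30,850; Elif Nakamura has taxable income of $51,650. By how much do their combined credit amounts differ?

$832

Rafael ($30,850): Retirement Saver's Credit: 4% of the $350 excess over $30,500 is $14; credit = $1,175 − $14 = $1,161. Child Care Credit: $30,850 is at or below the $329,700 threshold, so the full $9,480 applies. total $1,161 + $9,480 = $10,641
Elif ($51,650): Retirement Saver's Credit: 4% of the $21,150 excess over $30,500 is $846; credit = $1,175 − $846 = $329. Child Care Credit: $51,650 is at or below the $329,700 threshold, so the full $9,480 applies. total $329 + $9,480 = $9,809
Difference: |$10,641 − $9,809| = $832.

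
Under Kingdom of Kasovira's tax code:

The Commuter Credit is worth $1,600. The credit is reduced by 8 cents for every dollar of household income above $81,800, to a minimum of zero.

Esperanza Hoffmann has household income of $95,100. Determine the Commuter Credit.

$536

Commuter Credit: 8% of the $13,300 excess over $81,800 is $1,064; credit = $1,600 − $1,064 = $536.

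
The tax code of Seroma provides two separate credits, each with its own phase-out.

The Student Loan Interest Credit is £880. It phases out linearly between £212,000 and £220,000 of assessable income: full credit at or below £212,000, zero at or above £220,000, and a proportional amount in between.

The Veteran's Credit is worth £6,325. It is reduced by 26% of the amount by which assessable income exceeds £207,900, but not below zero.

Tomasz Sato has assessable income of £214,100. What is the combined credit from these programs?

£5,362

Student Loan Interest Credit: £214,100 is £2,100 into a £8,000 phase-out range, leaving 5,900/8,000 of the credit: £880 × 5,900/8,000 = £649.
Veteran's Credit: 26% of the £6,200 excess over £207,900 is £1,612; credit = £6,325 − £1,612 = £4,713.
Total: £649 + £4,713 = £5,362.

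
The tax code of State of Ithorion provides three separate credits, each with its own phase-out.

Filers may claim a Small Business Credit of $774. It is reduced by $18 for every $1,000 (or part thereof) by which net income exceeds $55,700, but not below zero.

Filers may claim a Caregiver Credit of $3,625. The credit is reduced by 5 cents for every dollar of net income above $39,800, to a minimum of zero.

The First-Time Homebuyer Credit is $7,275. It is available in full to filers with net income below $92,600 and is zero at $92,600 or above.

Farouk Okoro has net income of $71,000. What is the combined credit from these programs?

$9,826

Small Business Credit: income exceeds $55,700 by $15,300, which is 16 full-or-partial $1,000 increments; reduction = 16 × $18 = $288, leaving $486.
Caregiver Credit: 5% of the $31,200 excess over $39,800 is $1,560; credit = $3,625 − $1,560 = $2,065.
First-Time Homebuyer Credit: $71,000 is below the $92,600 cutoff, so the full $7,275 applies.
Total: $486 + $2,065 + $7,275 = $9,826.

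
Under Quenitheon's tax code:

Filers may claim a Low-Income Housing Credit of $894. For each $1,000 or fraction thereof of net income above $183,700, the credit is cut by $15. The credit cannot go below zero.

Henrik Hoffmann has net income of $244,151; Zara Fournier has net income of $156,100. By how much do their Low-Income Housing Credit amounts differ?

$894

Henrik ($244,151): Low-Income Housing Credit: income exceeds $183,700 by $60,451 → 61 increments × $15 = $915 ≥ base, so the credit is $0.
Zara ($156,100): Low-Income Housing Credit: $156,100 is at or below the $183,700 threshold, so the full $894 applies.
Difference: |$0 − $894| = $894.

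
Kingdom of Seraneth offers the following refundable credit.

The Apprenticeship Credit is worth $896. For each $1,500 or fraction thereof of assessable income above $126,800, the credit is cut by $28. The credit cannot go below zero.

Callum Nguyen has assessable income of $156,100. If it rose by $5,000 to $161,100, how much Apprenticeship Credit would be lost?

$84

At $156,100 — income exceeds $126,800 by $29,300, which is 20 full-or-partial $1,500 increments; reduction = 20 × $28 = $560, leaving $336.
At $161,100 — income exceeds $126,800 by $34,300, which is 23 full-or-partial $1,500 increments; reduction = 23 × $28 = $644, leaving $252.
Lost: $336 − $252 = $84.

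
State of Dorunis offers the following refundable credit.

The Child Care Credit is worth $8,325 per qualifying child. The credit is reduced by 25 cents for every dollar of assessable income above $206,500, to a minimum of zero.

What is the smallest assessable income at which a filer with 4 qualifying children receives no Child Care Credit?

$339,700

Full credit = 4 × $8,325 = $33,300.
The credit falls by 25% of each dollar above $206,500, so it reaches zero when the excess is $33,300 / 25% = $133,200: income = $206,500 + $133,200 = $339,700.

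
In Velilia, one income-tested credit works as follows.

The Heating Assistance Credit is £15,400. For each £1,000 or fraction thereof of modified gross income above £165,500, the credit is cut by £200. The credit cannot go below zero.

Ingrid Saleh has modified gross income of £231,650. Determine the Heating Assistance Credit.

£2,000

Heating Assistance Credit: income exceeds £165,500 by £66,150, which is 67 full-or-partial £1,000 increments; reduction = 67 × £200 = £13,400, leaving £2,000.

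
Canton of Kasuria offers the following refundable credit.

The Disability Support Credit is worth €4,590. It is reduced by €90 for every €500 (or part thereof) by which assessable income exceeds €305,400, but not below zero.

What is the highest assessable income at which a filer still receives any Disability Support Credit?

€330,400

After 50 increments the reduction is 50 × €90 = €4,500, leaving €90; one more increment wipes it out. Increment 50 ends at excess 50 × €500 = €25,000, so the highest qualifying income is €305,400 + €25,000 = €330,400.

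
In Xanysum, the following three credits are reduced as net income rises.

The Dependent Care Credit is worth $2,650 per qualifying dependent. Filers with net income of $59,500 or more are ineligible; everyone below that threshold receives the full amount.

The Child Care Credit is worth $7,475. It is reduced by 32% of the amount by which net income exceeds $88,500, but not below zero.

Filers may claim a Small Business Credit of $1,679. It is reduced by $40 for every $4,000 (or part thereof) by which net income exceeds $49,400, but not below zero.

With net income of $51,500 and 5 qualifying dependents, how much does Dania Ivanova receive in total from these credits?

Dependent Care Credit: base = 5 × $2,650 = $13,250. $51,500 is below the $59,500 cutoff, so the full $13,250 applies.
Child Care Credit: $51,500 is at or below the $88,500 threshold, so the full $7,475 applies.
Small Business Credit: income exceeds $49,400 by $2,100, which is 1 full-or-partial $4,000 increment; reduction = 1 × $40 = $40, leaving $1,639.
Total: $13,250 + $7,475 + $1,639 = $22,364.

$22,364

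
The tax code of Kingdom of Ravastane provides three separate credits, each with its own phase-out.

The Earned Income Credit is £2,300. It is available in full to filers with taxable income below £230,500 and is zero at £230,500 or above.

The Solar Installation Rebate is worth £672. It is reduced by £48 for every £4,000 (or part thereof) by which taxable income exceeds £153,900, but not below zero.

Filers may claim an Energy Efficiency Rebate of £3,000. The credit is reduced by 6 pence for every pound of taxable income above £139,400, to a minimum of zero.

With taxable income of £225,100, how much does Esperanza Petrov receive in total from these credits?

£2,300

Earned Income Credit: £225,100 is below the £230,500 cutoff, so the full £2,300 applies.
Solar Installation Rebate: income exceeds £153,900 by £71,200 → 18 increments × £48 = £864 ≥ base, so the credit is £0.
Energy Efficiency Rebate: 6% of the £85,700 excess over £139,400 is £5,142 ≥ base, so the credit is £0.
Total: £2,300 + £0 + £0 = £2,300.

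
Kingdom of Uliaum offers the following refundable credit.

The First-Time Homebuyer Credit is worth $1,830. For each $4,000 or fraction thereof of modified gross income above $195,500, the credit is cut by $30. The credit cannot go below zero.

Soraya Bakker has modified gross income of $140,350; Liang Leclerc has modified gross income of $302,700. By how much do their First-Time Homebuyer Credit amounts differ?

Soraya ($140,350): First-Time Homebuyer Credit: $140,350 is at or below the $195,500 threshold, so the full $1,830 applies.
Liang ($302,700): First-Time Homebuyer Credit: income exceeds $195,500 by $107,200, which is 27 full-or-partial $4,000 increments; reduction = 27 × $30 = $810, leaving $1,020.
Difference: |$1,830 − $1,020| = $810.

$810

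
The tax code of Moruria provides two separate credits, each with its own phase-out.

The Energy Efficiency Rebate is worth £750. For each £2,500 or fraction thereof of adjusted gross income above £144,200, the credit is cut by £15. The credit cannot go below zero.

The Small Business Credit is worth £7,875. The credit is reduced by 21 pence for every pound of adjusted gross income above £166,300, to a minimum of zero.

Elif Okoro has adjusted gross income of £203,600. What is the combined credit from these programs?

Energy Efficiency Rebate: income exceeds £144,200 by £59,400, which is 24 full-or-partial £2,500 increments; reduction = 24 × £15 = £360, leaving £390.
Small Business Credit: 21% of the £37,300 excess over £166,300 is £7,833; credit = £7,875 − £7,833 = £42.
Total: £390 + £42 = £432.

£432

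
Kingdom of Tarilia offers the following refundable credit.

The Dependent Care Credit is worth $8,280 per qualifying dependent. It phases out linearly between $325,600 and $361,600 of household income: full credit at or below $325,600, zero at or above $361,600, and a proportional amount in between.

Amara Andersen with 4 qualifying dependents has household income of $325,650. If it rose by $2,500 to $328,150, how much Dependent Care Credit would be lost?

At $325,650 — base = 4 × $8,280 = $33,120. $325,650 is $50 into a $36,000 phase-out range, leaving 35,950/36,000 of the credit: $33,120 × 35,950/36,000 = $33,074.
At $328,150 — base = 4 × $8,280 = $33,120. $328,150 is $2,550 into a $36,000 phase-out range, leaving 33,450/36,000 of the credit: $33,120 × 33,450/36,000 = $30,774.
Lost: $33,074 − $30,774 = $2,300.

$2,300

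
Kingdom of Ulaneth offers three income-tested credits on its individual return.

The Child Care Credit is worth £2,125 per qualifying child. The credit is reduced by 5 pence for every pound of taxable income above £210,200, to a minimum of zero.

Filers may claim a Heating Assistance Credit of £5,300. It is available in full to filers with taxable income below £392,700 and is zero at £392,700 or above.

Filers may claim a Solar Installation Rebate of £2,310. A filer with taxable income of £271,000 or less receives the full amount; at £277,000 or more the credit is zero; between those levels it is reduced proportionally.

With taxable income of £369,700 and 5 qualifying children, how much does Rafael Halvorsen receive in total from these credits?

Child Care Credit: base = 5 × £2,125 = £10,625. 5% of the £159,500 excess over £210,200 is £7,975; credit = £10,625 − £7,975 = £2,650.
Heating Assistance Credit: £369,700 is below the £392,700 cutoff, so the full £5,300 applies.
Solar Installation Rebate: £369,700 is at or above £277,000, so the credit is £0.
Total: £2,650 + £5,300 + £0 = £7,950.

£7,950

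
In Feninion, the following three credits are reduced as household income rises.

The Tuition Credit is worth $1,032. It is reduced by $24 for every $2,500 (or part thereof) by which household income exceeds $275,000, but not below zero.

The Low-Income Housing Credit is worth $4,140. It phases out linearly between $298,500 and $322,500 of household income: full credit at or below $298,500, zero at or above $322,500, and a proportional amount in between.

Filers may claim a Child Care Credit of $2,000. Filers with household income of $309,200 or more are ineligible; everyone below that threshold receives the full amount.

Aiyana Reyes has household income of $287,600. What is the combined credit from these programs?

$7,028

Tuition Credit: income exceeds $275,000 by $12,600, which is 6 full-or-partial $2,500 increments; reduction = 6 × $24 = $144, leaving $888.
Low-Income Housing Credit: $287,600 is at or below the $298,500 threshold, so the full $4,140 applies.
Child Care Credit: $287,600 is below the $309,200 cutoff, so the full $2,000 applies.
Total: $888 + $4,140 + $2,000 = $7,028.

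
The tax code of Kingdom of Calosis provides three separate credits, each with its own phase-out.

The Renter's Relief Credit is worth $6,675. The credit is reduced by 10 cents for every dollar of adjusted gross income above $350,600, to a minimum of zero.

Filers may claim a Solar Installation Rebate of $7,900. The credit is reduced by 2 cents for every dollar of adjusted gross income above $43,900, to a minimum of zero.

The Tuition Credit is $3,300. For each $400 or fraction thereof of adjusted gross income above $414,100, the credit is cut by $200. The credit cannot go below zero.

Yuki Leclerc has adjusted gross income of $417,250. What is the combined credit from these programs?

$2,143

Renter's Relief Credit: 10% of the $66,650 excess over $350,600 is $6,665; credit = $6,675 − $6,665 = $10.
Solar Installation Rebate: 2% of the $373,350 excess over $43,900 is $7,467; credit = $7,900 − $7,467 = $433.
Tuition Credit: income exceeds $414,100 by $3,150, which is 8 full-or-partial $400 increments; reduction = 8 × $200 = $1,600, leaving $1,700.
Total: $10 + $433 + $1,700 = $2,143.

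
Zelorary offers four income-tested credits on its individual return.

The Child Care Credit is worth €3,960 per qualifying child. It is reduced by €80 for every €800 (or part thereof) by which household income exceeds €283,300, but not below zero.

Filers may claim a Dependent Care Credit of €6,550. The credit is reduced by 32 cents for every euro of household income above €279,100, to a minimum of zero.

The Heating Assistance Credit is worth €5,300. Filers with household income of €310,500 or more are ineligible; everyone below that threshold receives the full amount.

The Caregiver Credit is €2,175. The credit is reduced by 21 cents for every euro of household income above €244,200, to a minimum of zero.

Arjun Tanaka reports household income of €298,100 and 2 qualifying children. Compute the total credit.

€12,170

Child Care Credit: base = 2 × €3,960 = €7,920. income exceeds €283,300 by €14,800, which is 19 full-or-partial €800 increments; reduction = 19 × €80 = €1,520, leaving €6,400.
Dependent Care Credit: 32% of the €19,000 excess over €279,100 is €6,080; credit = €6,550 − €6,080 = €470.
Heating Assistance Credit: €298,100 is below the €310,500 cutoff, so the full €5,300 applies.
Caregiver Credit: 21% of the €53,900 excess over €244,200 is €11,319 ≥ base, so the credit is €0.
Total: €6,400 + €470 + €5,300 + €0 = €12,170.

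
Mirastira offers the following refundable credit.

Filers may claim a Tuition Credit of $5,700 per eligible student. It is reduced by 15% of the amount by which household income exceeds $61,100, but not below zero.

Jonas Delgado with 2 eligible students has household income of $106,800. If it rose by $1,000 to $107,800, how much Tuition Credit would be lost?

$150

At $106,800 — base = 2 × $5,700 = $11,400. 15% of the $45,700 excess over $61,100 is $6,855; credit = $11,400 − $6,855 = $4,545.
At $107,800 — base = 2 × $5,700 = $11,400. 15% of the $46,700 excess over $61,100 is $7,005; credit = $11,400 − $7,005 = $4,395.
Lost: $4,545 − $4,395 = $150.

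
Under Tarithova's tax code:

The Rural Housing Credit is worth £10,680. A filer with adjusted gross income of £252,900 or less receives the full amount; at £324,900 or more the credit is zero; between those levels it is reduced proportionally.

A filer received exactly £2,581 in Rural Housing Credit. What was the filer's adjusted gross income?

£307,500

£2,581 is 2,581/10,680 of the full £10,680, so 8,099/10,680 of the £72,000 range has been used: income = £252,900 + £72,000 × 8,099/10,680 = £307,500.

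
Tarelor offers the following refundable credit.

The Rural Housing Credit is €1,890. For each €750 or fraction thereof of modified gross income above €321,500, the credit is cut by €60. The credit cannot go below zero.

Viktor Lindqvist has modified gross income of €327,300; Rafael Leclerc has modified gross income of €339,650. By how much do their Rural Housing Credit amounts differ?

€1,020

Viktor (€327,300): Rural Housing Credit: income exceeds €321,500 by €5,800, which is 8 full-or-partial €750 increments; reduction = 8 × €60 = €480, leaving €1,410.
Rafael (€339,650): Rural Housing Credit: income exceeds €321,500 by €18,150, which is 25 full-or-partial €750 increments; reduction = 25 × €60 = €1,500, leaving €390.
Difference: |€1,410 − €390| = €1,020.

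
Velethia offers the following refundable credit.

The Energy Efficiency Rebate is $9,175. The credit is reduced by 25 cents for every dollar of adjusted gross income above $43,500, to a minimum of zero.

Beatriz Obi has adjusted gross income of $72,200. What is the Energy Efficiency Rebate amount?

Energy Efficiency Rebate: 25% of the $28,700 excess over $43,500 is $7,175; credit = $9,175 − $7,175 = $2,000.

$2,000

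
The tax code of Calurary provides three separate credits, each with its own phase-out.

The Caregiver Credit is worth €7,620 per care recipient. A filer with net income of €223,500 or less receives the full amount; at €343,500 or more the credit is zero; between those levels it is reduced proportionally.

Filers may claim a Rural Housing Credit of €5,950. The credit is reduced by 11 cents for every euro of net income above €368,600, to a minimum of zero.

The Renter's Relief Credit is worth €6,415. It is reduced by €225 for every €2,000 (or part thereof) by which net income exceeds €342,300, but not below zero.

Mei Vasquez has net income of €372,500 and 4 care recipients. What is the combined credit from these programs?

Caregiver Credit: base = 4 × €7,620 = €30,480. €372,500 is at or above €343,500, so the credit is €0.
Rural Housing Credit: 11% of the €3,900 excess over €368,600 is €429; credit = €5,950 − €429 = €5,521.
Renter's Relief Credit: income exceeds €342,300 by €30,200, which is 16 full-or-partial €2,000 increments; reduction = 16 × €225 = €3,600, leaving €2,815.
Total: €0 + €5,521 + €2,815 = €8,336.

€8,336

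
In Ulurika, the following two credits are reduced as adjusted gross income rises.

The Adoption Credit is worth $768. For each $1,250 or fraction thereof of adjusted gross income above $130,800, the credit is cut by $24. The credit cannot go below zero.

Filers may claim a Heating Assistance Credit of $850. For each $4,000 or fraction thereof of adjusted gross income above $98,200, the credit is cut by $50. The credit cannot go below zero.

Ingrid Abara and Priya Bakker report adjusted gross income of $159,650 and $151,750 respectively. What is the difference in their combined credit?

$268

Ingrid ($159,650): Adoption Credit: income exceeds $130,800 by $28,850, which is 24 full-or-partial $1,250 increments; reduction = 24 × $24 = $576, leaving $192. Heating Assistance Credit: income exceeds $98,200 by $61,450, which is 16 full-or-partial $4,000 increments; reduction = 16 × $50 = $800, leaving $50. total $192 + $50 = $242
Priya ($151,750): Adoption Credit: income exceeds $130,800 by $20,950, which is 17 full-or-partial $1,250 increments; reduction = 17 × $24 = $408, leaving $360. Heating Assistance Credit: income exceeds $98,200 by $53,550, which is 14 full-or-partial $4,000 increments; reduction = 14 × $50 = $700, leaving $150. total $360 + $150 = $510
Difference: |$242 − $510| = $268.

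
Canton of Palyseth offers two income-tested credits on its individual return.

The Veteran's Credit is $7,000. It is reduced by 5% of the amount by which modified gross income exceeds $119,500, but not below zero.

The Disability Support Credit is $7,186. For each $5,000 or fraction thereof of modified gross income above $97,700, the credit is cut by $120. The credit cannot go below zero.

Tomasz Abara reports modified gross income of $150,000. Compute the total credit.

$11,341

Veteran's Credit: 5% of the $30,500 excess over $119,500 is $1,525; credit = $7,000 − $1,525 = $5,475.
Disability Support Credit: income exceeds $97,700 by $52,300, which is 11 full-or-partial $5,000 increments; reduction = 11 × $120 = $1,320, leaving $5,866.
Total: $5,475 + $5,866 = $11,341.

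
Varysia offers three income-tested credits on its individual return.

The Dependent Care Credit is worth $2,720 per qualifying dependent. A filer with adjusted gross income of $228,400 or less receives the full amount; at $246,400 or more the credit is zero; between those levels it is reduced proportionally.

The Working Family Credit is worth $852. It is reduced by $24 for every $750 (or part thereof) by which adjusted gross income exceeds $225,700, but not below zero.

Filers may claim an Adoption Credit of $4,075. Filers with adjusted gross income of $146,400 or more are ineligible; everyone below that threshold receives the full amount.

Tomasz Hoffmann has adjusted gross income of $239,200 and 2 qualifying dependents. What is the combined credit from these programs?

$2,596

Dependent Care Credit: base = 2 × $2,720 = $5,440. $239,200 is $10,800 into a $18,000 phase-out range, leaving 7,200/18,000 of the credit: $5,440 × 7,200/18,000 = $2,176.
Working Family Credit: income exceeds $225,700 by $13,500, which is 18 full-or-partial $750 increments; reduction = 18 × $24 = $432, leaving $420.
Adoption Credit: $239,200 meets or exceeds the $146,400 cutoff, so the credit is $0.
Total: $2,176 + $420 + $0 = $2,596.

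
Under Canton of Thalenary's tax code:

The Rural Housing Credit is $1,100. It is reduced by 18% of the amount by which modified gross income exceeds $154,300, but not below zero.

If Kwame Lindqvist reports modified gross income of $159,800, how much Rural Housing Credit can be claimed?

Rural Housing Credit: 18% of the $5,500 excess over $154,300 is $990; credit = $1,100 − $990 = $110.

$110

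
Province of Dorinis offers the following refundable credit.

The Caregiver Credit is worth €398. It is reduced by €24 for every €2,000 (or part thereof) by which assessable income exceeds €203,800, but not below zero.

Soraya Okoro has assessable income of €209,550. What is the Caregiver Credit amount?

Caregiver Credit: income exceeds €203,800 by €5,750, which is 3 full-or-partial €2,000 increments; reduction = 3 × €24 = €72, leaving €326.

€326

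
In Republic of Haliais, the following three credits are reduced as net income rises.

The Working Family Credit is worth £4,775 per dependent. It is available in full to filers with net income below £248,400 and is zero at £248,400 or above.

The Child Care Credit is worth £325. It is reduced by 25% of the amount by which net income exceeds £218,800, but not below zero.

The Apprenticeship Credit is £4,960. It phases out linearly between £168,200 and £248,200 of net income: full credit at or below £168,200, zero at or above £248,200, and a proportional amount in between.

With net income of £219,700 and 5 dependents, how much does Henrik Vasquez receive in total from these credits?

Working Family Credit: base = 5 × £4,775 = £23,875. £219,700 is below the £248,400 cutoff, so the full £23,875 applies.
Child Care Credit: 25% of the £900 excess over £218,800 is £225; credit = £325 − £225 = £100.
Apprenticeship Credit: £219,700 is £51,500 into a £80,000 phase-out range, leaving 28,500/80,000 of the credit: £4,960 × 28,500/80,000 = £1,767.
Total: £23,875 + £100 + £1,767 = £25,742.

£25,742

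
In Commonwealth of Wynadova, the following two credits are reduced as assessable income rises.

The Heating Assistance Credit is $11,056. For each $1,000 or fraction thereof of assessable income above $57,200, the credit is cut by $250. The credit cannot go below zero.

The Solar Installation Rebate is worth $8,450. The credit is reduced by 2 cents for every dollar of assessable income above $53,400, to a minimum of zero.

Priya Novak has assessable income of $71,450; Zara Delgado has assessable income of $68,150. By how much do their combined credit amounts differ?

$1,066

Priya ($71,450): Heating Assistance Credit: income exceeds $57,200 by $14,250, which is 15 full-or-partial $1,000 increments; reduction = 15 × $250 = $3,750, leaving $7,306. Solar Installation Rebate: 2% of the $18,050 excess over $53,400 is $361; credit = $8,450 − $361 = $8,089. total $7,306 + $8,089 = $15,395
Zara ($68,150): Heating Assistance Credit: income exceeds $57,200 by $10,950, which is 11 full-or-partial $1,000 increments; reduction = 11 × $250 = $2,750, leaving $8,306. Solar Installation Rebate: 2% of the $14,750 excess over $53,400 is $295; credit = $8,450 − $295 = $8,155. total $8,306 + $8,155 = $16,461
Difference: |$15,395 − $16,461| = $1,066.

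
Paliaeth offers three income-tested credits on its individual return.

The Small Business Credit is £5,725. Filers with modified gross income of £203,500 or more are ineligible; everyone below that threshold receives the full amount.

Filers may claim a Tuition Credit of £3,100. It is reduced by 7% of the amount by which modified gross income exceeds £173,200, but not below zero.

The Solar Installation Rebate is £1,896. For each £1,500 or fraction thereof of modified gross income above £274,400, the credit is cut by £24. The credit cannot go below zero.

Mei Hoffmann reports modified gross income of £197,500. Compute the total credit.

£9,020

Small Business Credit: £197,500 is below the £203,500 cutoff, so the full £5,725 applies.
Tuition Credit: 7% of the £24,300 excess over £173,200 is £1,701; credit = £3,100 − £1,701 = £1,399.
Solar Installation Rebate: £197,500 is at or below the £274,400 threshold, so the full £1,896 applies.
Total: £5,725 + £1,399 + £1,896 = £9,020.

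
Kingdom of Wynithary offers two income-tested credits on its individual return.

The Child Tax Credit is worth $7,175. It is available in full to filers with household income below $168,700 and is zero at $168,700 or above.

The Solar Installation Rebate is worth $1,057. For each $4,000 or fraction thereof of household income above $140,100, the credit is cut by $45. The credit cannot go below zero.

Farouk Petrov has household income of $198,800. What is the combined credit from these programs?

$382

Child Tax Credit: $198,800 meets or exceeds the $168,700 cutoff, so the credit is $0.
Solar Installation Rebate: income exceeds $140,100 by $58,700, which is 15 full-or-partial $4,000 increments; reduction = 15 × $45 = $675, leaving $382.
Total: $0 + $382 = $382.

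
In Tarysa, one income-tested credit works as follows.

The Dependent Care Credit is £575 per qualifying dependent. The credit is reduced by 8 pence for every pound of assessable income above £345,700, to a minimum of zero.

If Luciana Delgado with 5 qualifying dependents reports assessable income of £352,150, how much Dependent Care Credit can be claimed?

£2,359

Dependent Care Credit: base = 5 × £575 = £2,875. 8% of the £6,450 excess over £345,700 is £516; credit = £2,875 − £516 = £2,359.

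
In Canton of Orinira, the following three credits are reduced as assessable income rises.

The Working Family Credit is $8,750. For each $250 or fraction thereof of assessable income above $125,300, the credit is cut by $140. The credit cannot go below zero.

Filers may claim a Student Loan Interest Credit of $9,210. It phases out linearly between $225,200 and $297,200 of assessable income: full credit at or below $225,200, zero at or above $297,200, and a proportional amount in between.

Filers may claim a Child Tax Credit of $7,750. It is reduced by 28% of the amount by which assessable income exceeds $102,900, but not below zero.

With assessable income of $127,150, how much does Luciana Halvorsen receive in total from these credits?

Working Family Credit: income exceeds $125,300 by $1,850, which is 8 full-or-partial $250 increments; reduction = 8 × $140 = $1,120, leaving $7,630.
Student Loan Interest Credit: $127,150 is at or below the $225,200 threshold, so the full $9,210 applies.
Child Tax Credit: 28% of the $24,250 excess over $102,900 is $6,790; credit = $7,750 − $6,790 = $960.
Total: $7,630 + $9,210 + $960 = $17,800.

$17,800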